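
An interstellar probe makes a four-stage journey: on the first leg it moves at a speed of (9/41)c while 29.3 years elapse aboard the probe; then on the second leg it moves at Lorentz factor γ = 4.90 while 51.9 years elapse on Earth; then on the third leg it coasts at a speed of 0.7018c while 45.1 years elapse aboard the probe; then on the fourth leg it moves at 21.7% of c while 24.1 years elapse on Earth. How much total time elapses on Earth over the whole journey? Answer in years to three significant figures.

Leg 1: γ = 1/√(1 − (9/41)²) = 41/40 = 1.025; Δt_1 = 1.025 × 29.3 = 30.03 years.
Leg 2: 51.9 years is already measured on Earth.
Leg 3: γ = 1/√(1 − 0.7018²) = 1/√0.5075 = 1.404; Δt_3 = 1.404 × 45.1 = 63.31 years.
Leg 4: 24.1 years is already measured on Earth.
Total: 30.03 + 51.90 + 63.31 + 24.10 years.

Δt = 169 years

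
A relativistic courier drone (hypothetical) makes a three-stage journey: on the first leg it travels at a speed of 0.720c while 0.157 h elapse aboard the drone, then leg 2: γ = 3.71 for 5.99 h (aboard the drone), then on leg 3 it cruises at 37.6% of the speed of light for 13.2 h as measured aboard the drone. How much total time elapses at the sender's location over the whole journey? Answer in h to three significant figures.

Leg 1: γ = 1/√(1 − 0.720²) = 1/√0.4816 = 1.441; Δt_1 = 1.441 × 0.157 = 0.2262 h.
Leg 2: γ = 3.71; Δt_2 = 3.710 × 5.99 = 22.22 h.
Leg 3: β = 0.376; γ = 1/√(1 − 0.376²) = 1/√0.8586 = 1.079; Δt_3 = 1.079 × 13.2 = 14.25 h.
Total: 0.2262 + 22.22 + 14.25 h.

Δt = 36.7 h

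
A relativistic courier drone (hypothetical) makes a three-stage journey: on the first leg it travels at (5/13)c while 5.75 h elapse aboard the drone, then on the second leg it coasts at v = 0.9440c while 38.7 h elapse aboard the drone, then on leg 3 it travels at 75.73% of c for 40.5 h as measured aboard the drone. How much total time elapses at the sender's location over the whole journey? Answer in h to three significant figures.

Leg 1: γ = 1/√(1 − (5/13)²) = 13/12 ≈ 1.083; Δt_1 = 1.083 × 5.75 = 6.229 h.
Leg 2: γ = 1/√(1 − 0.9440²) = 1/√0.1089 = 3.031; Δt_2 = 3.031 × 38.7 = 117.3 h.
Leg 3: β = 0.7573; γ = 1/√(1 − 0.7573²) = 1/√0.4265 = 1.531; Δt_3 = 1.531 × 40.5 = 62.02 h.
Total: 6.229 + 117.3 + 62.02 h.

Δt = 186 h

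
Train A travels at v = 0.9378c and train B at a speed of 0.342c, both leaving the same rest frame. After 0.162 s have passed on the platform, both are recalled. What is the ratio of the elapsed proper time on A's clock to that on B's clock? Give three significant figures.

τ_A/τ_B = 0.369

A: γ = 1/√(1 − 0.9378²) = 1/√0.1205 = 2.880. B: γ = 1/√(1 − 0.342²) = 1/√0.8830 = 1.064.
τ_A/τ_B = γ_B/γ_A = 1.064/2.880 = 0.3695, so τ_A/τ_B = 0.3695.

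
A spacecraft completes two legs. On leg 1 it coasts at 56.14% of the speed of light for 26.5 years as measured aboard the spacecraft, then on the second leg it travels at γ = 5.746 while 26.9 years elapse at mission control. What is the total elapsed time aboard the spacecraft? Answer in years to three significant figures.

τ = 31.2 years

Leg 1: 26.5 years is already measured aboard the spacecraft.
Leg 2: γ = 5.746; τ_2 = 26.9/5.746 = 4.682 years.
Total: 26.50 + 4.682 years.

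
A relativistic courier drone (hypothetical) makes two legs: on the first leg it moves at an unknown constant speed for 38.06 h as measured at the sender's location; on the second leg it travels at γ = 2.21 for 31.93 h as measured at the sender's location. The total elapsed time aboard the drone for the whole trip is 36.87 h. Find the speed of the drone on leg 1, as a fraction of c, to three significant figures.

Leg 1: speed unknown; τ_1 = 38.06/γ_1.
Leg 2: γ = 2.21; τ_2 = 31.93/2.210 = 14.45 h.
Total proper time: τ_1 + 14.45 = 36.87, so τ_1 = 36.87 − 14.45 = 22.42 h.
γ_1 = 38.06/22.42 = 1.697; β = √(1 − 1/γ²) = √0.6529.

β = 0.808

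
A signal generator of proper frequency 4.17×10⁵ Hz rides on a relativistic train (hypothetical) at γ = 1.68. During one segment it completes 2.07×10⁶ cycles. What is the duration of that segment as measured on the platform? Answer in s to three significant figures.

γ = 1.68
Proper time for N cycles: τ = N/f = 2.07×10⁶/(4.17×10⁵) = 4.964×10⁰ s = 4.964 s.
Lab-frame duration Δt = γτ = 1.680 × 4.964 = 8.340 s.

Δt = 8.34 s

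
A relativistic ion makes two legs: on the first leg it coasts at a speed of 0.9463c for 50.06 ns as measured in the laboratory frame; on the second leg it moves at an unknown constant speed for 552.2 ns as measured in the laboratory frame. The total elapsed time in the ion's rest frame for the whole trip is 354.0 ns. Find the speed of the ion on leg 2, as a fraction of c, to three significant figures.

Leg 1: γ = 1/√(1 − 0.9463²) = 1/√0.1045 = 3.093; τ_1 = 50.06/3.093 = 16.18 ns.
Leg 2: speed unknown; τ_2 = 552.2/γ_2.
Total proper time: 16.18 + τ_2 = 354.0, so τ_2 = 354.0 − 16.18 = 337.8 ns.
γ_2 = 552.2/337.8 = 1.635; β = √(1 − 1/γ²) = √0.6257.

β = 0.791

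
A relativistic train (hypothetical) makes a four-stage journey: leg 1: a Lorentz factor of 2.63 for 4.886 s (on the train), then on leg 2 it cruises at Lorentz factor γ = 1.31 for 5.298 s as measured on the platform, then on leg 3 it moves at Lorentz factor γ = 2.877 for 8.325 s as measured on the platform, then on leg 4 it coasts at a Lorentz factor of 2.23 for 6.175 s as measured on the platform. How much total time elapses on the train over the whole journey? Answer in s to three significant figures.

τ = 14.6 s

Leg 1: 4.886 s is already measured on the train.
Leg 2: γ = 1.31; τ_2 = 5.298/1.310 = 4.044 s.
Leg 3: γ = 2.877; τ_3 = 8.325/2.877 = 2.894 s.
Leg 4: γ = 2.23; τ_4 = 6.175/2.230 = 2.769 s.
Total: 4.886 + 4.044 + 2.894 + 2.769 s.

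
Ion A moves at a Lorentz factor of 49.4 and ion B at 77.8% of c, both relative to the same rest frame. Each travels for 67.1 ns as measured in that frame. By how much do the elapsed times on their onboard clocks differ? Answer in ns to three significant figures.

A: γ = 49.4; τ_A = 67.1/49.40 = 1.358 ns.
B: β = 0.778; γ = 1/√(1 − 0.778²) = 1/√0.3947 = 1.592; τ_B = 67.1/1.592 = 42.16 ns.

|τ_A − τ_B| = 40.8 ns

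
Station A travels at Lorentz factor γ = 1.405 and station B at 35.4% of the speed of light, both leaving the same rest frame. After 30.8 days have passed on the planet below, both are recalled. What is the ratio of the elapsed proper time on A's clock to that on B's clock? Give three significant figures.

A: γ = 1.405. B: β = 0.354; γ = 1/√(1 − 0.354²) = 1/√0.8747 = 1.069.
τ_A/τ_B = γ_B/γ_A = 1.069/1.405 = 0.7610, so τ_A/τ_B = 0.7610.

τ_A/τ_B = 0.761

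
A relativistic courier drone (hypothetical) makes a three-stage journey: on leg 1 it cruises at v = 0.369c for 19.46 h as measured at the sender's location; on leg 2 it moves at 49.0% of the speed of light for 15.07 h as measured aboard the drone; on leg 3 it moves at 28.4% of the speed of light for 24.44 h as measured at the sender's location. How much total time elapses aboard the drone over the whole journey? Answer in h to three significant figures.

Leg 1: γ = 1/√(1 − 0.369²) = 1/√0.8638 = 1.076; τ_1 = 19.46/1.076 = 18.09 h.
Leg 2: 15.07 h is already measured aboard the drone.
Leg 3: β = 0.284; γ = 1/√(1 − 0.284²) = 1/√0.9193 = 1.043; τ_3 = 24.44/1.043 = 23.43 h.
Total: 18.09 + 15.07 + 23.43 h.

τ = 56.6 h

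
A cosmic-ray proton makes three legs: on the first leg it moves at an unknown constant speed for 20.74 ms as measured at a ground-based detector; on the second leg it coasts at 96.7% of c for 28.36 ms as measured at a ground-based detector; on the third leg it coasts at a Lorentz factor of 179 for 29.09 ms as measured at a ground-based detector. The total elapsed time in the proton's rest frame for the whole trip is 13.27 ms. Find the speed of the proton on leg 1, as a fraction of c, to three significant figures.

β = 0.959

Leg 1: speed unknown; τ_1 = 20.74/γ_1.
Leg 2: β = 0.967; γ = 1/√(1 − 0.967²) = 1/√0.06491 = 3.925; τ_2 = 28.36/3.925 = 7.225 ms.
Leg 3: γ = 179; τ_3 = 29.09/179.0 = 0.1625 ms.
Total proper time: τ_1 + 7.225 + 0.1625 = 13.27, so τ_1 = 13.27 − 7.388 = 5.882 ms.
γ_1 = 20.74/5.882 = 3.526; β = √(1 − 1/γ²) = √0.9196.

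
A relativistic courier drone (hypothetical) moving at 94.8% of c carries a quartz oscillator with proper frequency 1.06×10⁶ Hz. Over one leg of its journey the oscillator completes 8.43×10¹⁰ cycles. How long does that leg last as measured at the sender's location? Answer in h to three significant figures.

β = 0.948; γ = 1/√(1 − 0.948²) = 1/√0.1013 = 3.142
Proper time for N cycles: τ = N/f = 8.43×10¹⁰/(1.06×10⁶) = 7.953×10⁴ s = 22.09 h.
Lab-frame duration Δt = γτ = 3.142 × 22.09 = 69.41 h.

Δt = 69.4 h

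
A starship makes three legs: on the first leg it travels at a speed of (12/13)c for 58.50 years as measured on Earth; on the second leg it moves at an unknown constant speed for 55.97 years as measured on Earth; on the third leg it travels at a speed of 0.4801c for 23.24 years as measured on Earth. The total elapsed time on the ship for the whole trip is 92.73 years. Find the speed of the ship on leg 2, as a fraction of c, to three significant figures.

β = 0.455

Leg 1: γ = 1/√(1 − (12/13)²) = 13/5 = 2.600; τ_1 = 58.50/2.600 = 22.50 years.
Leg 2: speed unknown; τ_2 = 55.97/γ_2.
Leg 3: γ = 1/√(1 − 0.4801²) = 1/√0.7695 = 1.140; τ_3 = 23.24/1.140 = 20.39 years.
Total proper time: 22.50 + τ_2 + 20.39 = 92.73, so τ_2 = 92.73 − 42.89 = 49.84 years.
γ_2 = 55.97/49.84 = 1.123; β = √(1 − 1/γ²) = √0.2069.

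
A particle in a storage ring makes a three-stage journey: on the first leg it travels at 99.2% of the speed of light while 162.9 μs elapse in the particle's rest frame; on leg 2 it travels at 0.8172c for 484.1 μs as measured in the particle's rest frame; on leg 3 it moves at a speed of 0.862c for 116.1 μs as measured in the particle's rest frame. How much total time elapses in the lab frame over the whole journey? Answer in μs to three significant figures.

Leg 1: β = 0.992; γ = 1/√(1 − 0.992²) = 1/√0.01594 = 7.922; Δt_1 = 7.922 × 162.9 = 1290 μs.
Leg 2: γ = 1/√(1 − 0.8172²) = 1/√0.3322 = 1.735; Δt_2 = 1.735 × 484.1 = 839.9 μs.
Leg 3: γ = 1/√(1 − 0.862²) = 1/√0.2570 = 1.973; Δt_3 = 1.973 × 116.1 = 229.0 μs.
Total: 1290 + 839.9 + 229.0 μs.

Δt = 2360 μs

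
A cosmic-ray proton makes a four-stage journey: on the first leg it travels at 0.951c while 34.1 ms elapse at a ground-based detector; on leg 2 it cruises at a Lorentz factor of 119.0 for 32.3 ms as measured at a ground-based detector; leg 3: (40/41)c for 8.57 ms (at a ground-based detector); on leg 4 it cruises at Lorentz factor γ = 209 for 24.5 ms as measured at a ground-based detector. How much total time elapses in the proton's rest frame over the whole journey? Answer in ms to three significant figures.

Leg 1: γ = 1/√(1 − 0.951²) = 1/√0.09560 = 3.234; τ_1 = 34.1/3.234 = 10.54 ms.
Leg 2: γ = 119.0; τ_2 = 32.3/119.0 = 0.2714 ms.
Leg 3: γ = 1/√(1 − (40/41)²) = 41/9 ≈ 4.556; τ_3 = 8.57/4.556 = 1.881 ms.
Leg 4: γ = 209; τ_4 = 24.5/209.0 = 0.1172 ms.
Total: 10.54 + 0.2714 + 1.881 + 0.1172 ms.

τ = 12.8 ms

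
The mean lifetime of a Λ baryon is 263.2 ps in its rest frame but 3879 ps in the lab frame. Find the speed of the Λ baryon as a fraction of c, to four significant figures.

γ = Δt/τ₀ = 3879/263.2 = 14.74
β = √(1 − 1/γ²) = √(1 − 0.004604) = √0.9954

β = 0.9977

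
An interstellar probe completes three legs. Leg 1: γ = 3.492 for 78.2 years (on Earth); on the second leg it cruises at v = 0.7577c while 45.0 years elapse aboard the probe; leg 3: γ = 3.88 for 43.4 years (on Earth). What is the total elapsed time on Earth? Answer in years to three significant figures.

Leg 1: 78.2 years is already measured on Earth.
Leg 2: γ = 1/√(1 − 0.7577²) = 1/√0.4259 = 1.532; Δt_2 = 1.532 × 45.0 = 68.95 years.
Leg 3: 43.4 years is already measured on Earth.
Total: 78.20 + 68.95 + 43.40 years.

Δt = 191 years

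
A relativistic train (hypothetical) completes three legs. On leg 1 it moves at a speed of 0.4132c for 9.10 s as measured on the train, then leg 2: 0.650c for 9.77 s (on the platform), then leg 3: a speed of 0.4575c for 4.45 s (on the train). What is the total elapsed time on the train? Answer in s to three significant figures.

τ = 21.0 s

Leg 1: 9.10 s is already measured on the train.
Leg 2: γ = 1/√(1 − 0.650²) = 1/√0.5775 = 1.316; τ_2 = 9.77/1.316 = 7.425 s.
Leg 3: 4.45 s is already measured on the train.
Total: 9.100 + 7.425 + 4.450 s.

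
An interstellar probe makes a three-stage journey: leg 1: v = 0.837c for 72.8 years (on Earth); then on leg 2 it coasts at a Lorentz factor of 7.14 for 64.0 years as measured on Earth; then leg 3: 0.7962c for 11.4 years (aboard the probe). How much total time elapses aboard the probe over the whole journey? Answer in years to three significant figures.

Leg 1: γ = 1/√(1 − 0.837²) = 1/√0.2994 = 1.827; τ_1 = 72.8/1.827 = 39.84 years.
Leg 2: γ = 7.14; τ_2 = 64.0/7.140 = 8.964 years.
Leg 3: 11.4 years is already measured aboard the probe.
Total: 39.84 + 8.964 + 11.40 years.

τ = 60.2 years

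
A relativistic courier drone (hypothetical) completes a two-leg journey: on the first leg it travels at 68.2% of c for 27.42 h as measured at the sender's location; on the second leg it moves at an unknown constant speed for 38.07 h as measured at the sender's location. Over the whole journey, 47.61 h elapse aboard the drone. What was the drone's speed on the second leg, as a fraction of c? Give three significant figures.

Leg 1: β = 0.682; γ = 1/√(1 − 0.682²) = 1/√0.5349 = 1.367; τ_1 = 27.42/1.367 = 20.05 h.
Leg 2: speed unknown; τ_2 = 38.07/γ_2.
Total proper time: 20.05 + τ_2 = 47.61, so τ_2 = 47.61 − 20.05 = 27.56 h.
γ_2 = 38.07/27.56 = 1.382; β = √(1 − 1/γ²) = √0.4761.

β = 0.690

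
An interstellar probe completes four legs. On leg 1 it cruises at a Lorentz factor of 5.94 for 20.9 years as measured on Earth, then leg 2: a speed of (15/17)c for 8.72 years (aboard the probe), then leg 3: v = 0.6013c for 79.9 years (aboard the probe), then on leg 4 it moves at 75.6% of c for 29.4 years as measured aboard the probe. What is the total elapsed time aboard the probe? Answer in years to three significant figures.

τ = 122 years

Leg 1: γ = 5.94; τ_1 = 20.9/5.940 = 3.519 years.
Leg 2: 8.72 years is already measured aboard the probe.
Leg 3: 79.9 years is already measured aboard the probe.
Leg 4: 29.4 years is already measured aboard the probe.
Total: 3.519 + 8.720 + 79.90 + 29.40 years.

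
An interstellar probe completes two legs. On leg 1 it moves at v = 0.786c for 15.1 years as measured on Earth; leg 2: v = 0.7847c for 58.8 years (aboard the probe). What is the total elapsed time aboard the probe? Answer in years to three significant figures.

Leg 1: γ = 1/√(1 − 0.786²) = 1/√0.3822 = 1.618; τ_1 = 15.1/1.618 = 9.335 years.
Leg 2: 58.8 years is already measured aboard the probe.
Total: 9.335 + 58.80 years.

τ = 68.1 years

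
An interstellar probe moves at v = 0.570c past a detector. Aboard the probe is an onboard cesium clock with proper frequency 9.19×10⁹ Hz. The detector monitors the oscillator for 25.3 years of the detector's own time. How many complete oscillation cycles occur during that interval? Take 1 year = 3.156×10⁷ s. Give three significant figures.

N = 6.03×10¹⁸

γ = 1/√(1 − 0.570²) = 1/√0.6751 = 1.217
During 25.3 years of lab time, the oscillator's proper time advances by τ = Δt/γ = 25.3/1.217 = 20.79 years = 6.561×10⁸ s.
N = f × τ = 9.19×10⁹ × 6.561×10⁸ = 6.029×10¹⁸.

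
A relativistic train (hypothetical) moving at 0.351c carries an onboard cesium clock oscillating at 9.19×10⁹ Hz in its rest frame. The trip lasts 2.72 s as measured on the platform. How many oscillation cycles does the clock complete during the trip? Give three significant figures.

γ = 1/√(1 − 0.351²) = 1/√0.8768 = 1.068
The oscillator's own cycle count is N = f × τ where τ is the proper time on the train. τ = Δt/γ = 2.72/1.068 = 2.547 s = 2.547×10⁰ s.
N = 9.19×10⁹ × 2.547×10⁰ = 2.341×10¹⁰.

N = 2.34×10¹⁰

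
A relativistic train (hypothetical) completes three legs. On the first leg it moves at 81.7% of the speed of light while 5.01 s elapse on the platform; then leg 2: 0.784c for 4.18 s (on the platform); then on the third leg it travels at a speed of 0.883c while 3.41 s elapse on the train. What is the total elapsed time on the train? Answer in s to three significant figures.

τ = 8.89 s

Leg 1: β = 0.817; γ = 1/√(1 − 0.817²) = 1/√0.3325 = 1.734; τ_1 = 5.01/1.734 = 2.889 s.
Leg 2: γ = 1/√(1 − 0.784²) = 1/√0.3853 = 1.611; τ_2 = 4.18/1.611 = 2.595 s.
Leg 3: 3.41 s is already measured on the train.
Total: 2.889 + 2.595 + 3.410 s.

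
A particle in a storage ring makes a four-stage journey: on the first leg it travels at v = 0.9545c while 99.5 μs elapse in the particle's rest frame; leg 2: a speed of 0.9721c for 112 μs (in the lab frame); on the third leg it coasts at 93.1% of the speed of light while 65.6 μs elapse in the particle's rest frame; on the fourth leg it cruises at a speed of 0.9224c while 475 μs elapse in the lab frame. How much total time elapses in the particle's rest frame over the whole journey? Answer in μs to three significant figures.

τ = 375 μs

Leg 1: 99.5 μs is already measured in the particle's rest frame.
Leg 2: γ = 1/√(1 − 0.9721²) = 1/√0.05502 = 4.263; τ_2 = 112/4.263 = 26.27 μs.
Leg 3: 65.6 μs is already measured in the particle's rest frame.
Leg 4: γ = 1/√(1 − 0.9224²) = 1/√0.1492 = 2.589; τ_4 = 475/2.589 = 183.5 μs.
Total: 99.50 + 26.27 + 65.60 + 183.5 μs.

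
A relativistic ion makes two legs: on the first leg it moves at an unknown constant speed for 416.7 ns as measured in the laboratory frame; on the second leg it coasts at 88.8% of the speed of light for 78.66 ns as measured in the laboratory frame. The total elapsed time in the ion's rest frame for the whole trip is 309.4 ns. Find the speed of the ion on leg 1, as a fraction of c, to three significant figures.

β = 0.755

Leg 1: speed unknown; τ_1 = 416.7/γ_1.
Leg 2: β = 0.888; γ = 1/√(1 − 0.888²) = 1/√0.2115 = 2.175; τ_2 = 78.66/2.175 = 36.17 ns.
Total proper time: τ_1 + 36.17 = 309.4, so τ_1 = 309.4 − 36.17 = 273.2 ns.
γ_1 = 416.7/273.2 = 1.525; β = √(1 − 1/γ²) = √0.5701.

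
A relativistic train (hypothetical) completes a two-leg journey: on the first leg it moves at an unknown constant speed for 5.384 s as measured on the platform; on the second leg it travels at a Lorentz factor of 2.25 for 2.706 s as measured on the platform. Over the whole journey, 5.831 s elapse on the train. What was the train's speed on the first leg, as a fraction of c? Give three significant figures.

Leg 1: speed unknown; τ_1 = 5.384/γ_1.
Leg 2: γ = 2.25; τ_2 = 2.706/2.250 = 1.203 s.
Total proper time: τ_1 + 1.203 = 5.831, so τ_1 = 5.831 − 1.203 = 4.628 s.
γ_1 = 5.384/4.628 = 1.163; β = √(1 − 1/γ²) = √0.2610.

β = 0.511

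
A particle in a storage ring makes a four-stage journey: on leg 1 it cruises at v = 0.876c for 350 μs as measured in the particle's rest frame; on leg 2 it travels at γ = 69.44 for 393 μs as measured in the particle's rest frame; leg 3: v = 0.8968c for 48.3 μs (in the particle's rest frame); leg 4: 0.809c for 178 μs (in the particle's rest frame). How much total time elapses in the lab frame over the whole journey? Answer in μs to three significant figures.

Δt = 2.84×10⁴ μs

Leg 1: γ = 1/√(1 − 0.876²) = 1/√0.2326 = 2.073; Δt_1 = 2.073 × 350 = 725.7 μs.
Leg 2: γ = 69.44; Δt_2 = 69.44 × 393 = 2.729×10⁴ μs.
Leg 3: γ = 1/√(1 − 0.8968²) = 1/√0.1957 = 2.260; Δt_3 = 2.260 × 48.3 = 109.2 μs.
Leg 4: γ = 1/√(1 − 0.809²) = 1/√0.3455 = 1.701; Δt_4 = 1.701 × 178 = 302.8 μs.
Total: 725.7 + 2.729×10⁴ + 109.2 + 302.8 μs.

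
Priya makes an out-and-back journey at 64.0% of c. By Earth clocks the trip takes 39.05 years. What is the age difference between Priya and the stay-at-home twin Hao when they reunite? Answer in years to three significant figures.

Δt − τ = 9.04 years

β = 0.640; γ = 1/√(1 − 0.640²) = 1/√0.5904 = 1.301
Priya's elapsed proper time: τ = 39.05/1.301 = 30.01 years.
Age gap = Δt − τ = 39.05 − 30.01 years.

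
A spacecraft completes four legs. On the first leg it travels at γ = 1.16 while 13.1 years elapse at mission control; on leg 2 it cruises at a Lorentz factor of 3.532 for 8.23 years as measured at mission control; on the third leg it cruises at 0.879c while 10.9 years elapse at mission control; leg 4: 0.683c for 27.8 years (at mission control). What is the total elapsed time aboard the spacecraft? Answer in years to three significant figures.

τ = 39.1 years

Leg 1: γ = 1.16; τ_1 = 13.1/1.160 = 11.29 years.
Leg 2: γ = 3.532; τ_2 = 8.23/3.532 = 2.330 years.
Leg 3: γ = 1/√(1 − 0.879²) = 1/√0.2274 = 2.097; τ_3 = 10.9/2.097 = 5.197 years.
Leg 4: γ = 1/√(1 − 0.683²) = 1/√0.5335 = 1.369; τ_4 = 27.8/1.369 = 20.31 years.
Total: 11.29 + 2.330 + 5.197 + 20.31 years.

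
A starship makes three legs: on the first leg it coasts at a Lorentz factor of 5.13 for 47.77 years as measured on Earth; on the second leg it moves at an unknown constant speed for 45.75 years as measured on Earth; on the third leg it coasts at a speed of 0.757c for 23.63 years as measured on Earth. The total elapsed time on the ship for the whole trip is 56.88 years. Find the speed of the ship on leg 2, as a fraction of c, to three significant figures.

β = 0.712

Leg 1: γ = 5.13; τ_1 = 47.77/5.130 = 9.312 years.
Leg 2: speed unknown; τ_2 = 45.75/γ_2.
Leg 3: γ = 1/√(1 − 0.757²) = 1/√0.4270 = 1.530; τ_3 = 23.63/1.530 = 15.44 years.
Total proper time: 9.312 + τ_2 + 15.44 = 56.88, so τ_2 = 56.88 − 24.75 = 32.13 years.
γ_2 = 45.75/32.13 = 1.424; β = √(1 − 1/γ²) = √0.5068.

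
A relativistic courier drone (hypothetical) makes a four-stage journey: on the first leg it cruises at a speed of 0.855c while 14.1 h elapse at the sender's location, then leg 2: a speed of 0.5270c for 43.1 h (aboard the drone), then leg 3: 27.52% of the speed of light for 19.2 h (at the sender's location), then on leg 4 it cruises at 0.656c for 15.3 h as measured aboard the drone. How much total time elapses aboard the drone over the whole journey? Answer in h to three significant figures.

τ = 84.2 h

Leg 1: γ = 1/√(1 − 0.855²) = 1/√0.2690 = 1.928; τ_1 = 14.1/1.928 = 7.313 h.
Leg 2: 43.1 h is already measured aboard the drone.
Leg 3: β = 0.2752; γ = 1/√(1 − 0.2752²) = 1/√0.9243 = 1.040; τ_3 = 19.2/1.040 = 18.46 h.
Leg 4: 15.3 h is already measured aboard the drone.
Total: 7.313 + 43.10 + 18.46 + 15.30 h.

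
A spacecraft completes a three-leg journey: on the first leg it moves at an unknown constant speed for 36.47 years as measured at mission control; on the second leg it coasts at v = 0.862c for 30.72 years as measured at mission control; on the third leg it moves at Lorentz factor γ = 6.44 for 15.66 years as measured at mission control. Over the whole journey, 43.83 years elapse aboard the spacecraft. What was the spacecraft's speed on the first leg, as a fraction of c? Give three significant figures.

β = 0.706

Leg 1: speed unknown; τ_1 = 36.47/γ_1.
Leg 2: γ = 1/√(1 − 0.862²) = 1/√0.2570 = 1.973; τ_2 = 30.72/1.973 = 15.57 years.
Leg 3: γ = 6.44; τ_3 = 15.66/6.440 = 2.432 years.
Total proper time: τ_1 + 15.57 + 2.432 = 43.83, so τ_1 = 43.83 − 18.00 = 25.83 years.
γ_1 = 36.47/25.83 = 1.412; β = √(1 − 1/γ²) = √0.4985.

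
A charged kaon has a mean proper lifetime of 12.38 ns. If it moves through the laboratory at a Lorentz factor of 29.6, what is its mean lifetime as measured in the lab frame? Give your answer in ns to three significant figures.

γ = 29.6
The rest-frame lifetime is the proper time; the lab measures the dilated interval Δt = γτ₀ = 29.60 × 12.38 ns.

Δt = 366 ns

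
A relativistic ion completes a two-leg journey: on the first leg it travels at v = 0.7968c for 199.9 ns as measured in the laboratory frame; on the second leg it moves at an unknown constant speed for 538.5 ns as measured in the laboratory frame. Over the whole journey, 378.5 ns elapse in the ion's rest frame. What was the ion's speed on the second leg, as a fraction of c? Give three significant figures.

Leg 1: γ = 1/√(1 − 0.7968²) = 1/√0.3651 = 1.655; τ_1 = 199.9/1.655 = 120.8 ns.
Leg 2: speed unknown; τ_2 = 538.5/γ_2.
Total proper time: 120.8 + τ_2 = 378.5, so τ_2 = 378.5 − 120.8 = 257.7 ns.
γ_2 = 538.5/257.7 = 2.090; β = √(1 − 1/γ²) = √0.7710.

β = 0.878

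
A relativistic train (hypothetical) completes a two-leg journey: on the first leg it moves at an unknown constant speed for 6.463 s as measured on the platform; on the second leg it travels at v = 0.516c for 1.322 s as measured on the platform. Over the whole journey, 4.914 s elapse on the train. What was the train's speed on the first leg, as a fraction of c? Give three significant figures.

Leg 1: speed unknown; τ_1 = 6.463/γ_1.
Leg 2: γ = 1/√(1 − 0.516²) = 1/√0.7337 = 1.167; τ_2 = 1.322/1.167 = 1.132 s.
Total proper time: τ_1 + 1.132 = 4.914, so τ_1 = 4.914 − 1.132 = 3.782 s.
γ_1 = 6.463/3.782 = 1.709; β = √(1 − 1/γ²) = √0.6576.

β = 0.811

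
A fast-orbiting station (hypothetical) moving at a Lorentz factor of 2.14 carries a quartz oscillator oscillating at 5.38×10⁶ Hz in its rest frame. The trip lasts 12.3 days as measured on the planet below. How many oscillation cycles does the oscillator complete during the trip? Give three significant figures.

γ = 2.14
The oscillator's own cycle count is N = f × τ where τ is the proper time aboard the station. τ = Δt/γ = 12.3/2.140 = 5.748 days = 4.966×10⁵ s.
N = 5.38×10⁶ × 4.966×10⁵ = 2.672×10¹².

N = 2.67×10¹²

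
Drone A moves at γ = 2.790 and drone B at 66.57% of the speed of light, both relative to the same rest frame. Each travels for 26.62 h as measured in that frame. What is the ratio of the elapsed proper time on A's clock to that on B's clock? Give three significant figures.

τ_A/τ_B = 0.480

A: γ = 2.790. B: β = 0.6657; γ = 1/√(1 − 0.6657²) = 1/√0.5568 = 1.340.
τ_A/τ_B = γ_B/γ_A = 1.340/2.790 = 0.4803, so τ_A/τ_B = 0.4803.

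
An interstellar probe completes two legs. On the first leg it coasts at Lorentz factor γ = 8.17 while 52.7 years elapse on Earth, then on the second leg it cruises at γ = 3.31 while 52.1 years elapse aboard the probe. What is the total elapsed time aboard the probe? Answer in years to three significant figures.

τ = 58.6 years

Leg 1: γ = 8.17; τ_1 = 52.7/8.170 = 6.450 years.
Leg 2: 52.1 years is already measured aboard the probe.
Total: 6.450 + 52.10 years.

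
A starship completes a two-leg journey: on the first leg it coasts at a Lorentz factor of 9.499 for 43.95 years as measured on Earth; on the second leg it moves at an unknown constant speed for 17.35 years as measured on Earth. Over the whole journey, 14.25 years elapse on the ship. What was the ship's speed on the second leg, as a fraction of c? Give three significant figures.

β = 0.832

Leg 1: γ = 9.499; τ_1 = 43.95/9.499 = 4.627 years.
Leg 2: speed unknown; τ_2 = 17.35/γ_2.
Total proper time: 4.627 + τ_2 = 14.25, so τ_2 = 14.25 − 4.627 = 9.623 years.
γ_2 = 17.35/9.623 = 1.803; β = √(1 − 1/γ²) = √0.6924.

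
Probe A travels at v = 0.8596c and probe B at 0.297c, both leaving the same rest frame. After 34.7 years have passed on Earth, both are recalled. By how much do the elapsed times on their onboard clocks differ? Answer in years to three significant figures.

A: γ = 1/√(1 − 0.8596²) = 1/√0.2611 = 1.957; τ_A = 34.7/1.957 = 17.73 years.
B: γ = 1/√(1 − 0.297²) = 1/√0.9118 = 1.047; τ_B = 34.7/1.047 = 33.13 years.

|τ_A − τ_B| = 15.4 years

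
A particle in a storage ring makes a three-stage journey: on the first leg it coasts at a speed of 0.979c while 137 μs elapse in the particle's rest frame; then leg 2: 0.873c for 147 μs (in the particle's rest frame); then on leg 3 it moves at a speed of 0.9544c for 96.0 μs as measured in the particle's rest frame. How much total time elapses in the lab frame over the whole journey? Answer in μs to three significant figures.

Δt = 1300 μs

Leg 1: γ = 1/√(1 − 0.979²) = 1/√0.04156 = 4.905; Δt_1 = 4.905 × 137 = 672.0 μs.
Leg 2: γ = 1/√(1 − 0.873²) = 1/√0.2379 = 2.050; Δt_2 = 2.050 × 147 = 301.4 μs.
Leg 3: γ = 1/√(1 − 0.9544²) = 1/√0.08912 = 3.350; Δt_3 = 3.350 × 96.0 = 321.6 μs.
Total: 672.0 + 301.4 + 321.6 μs.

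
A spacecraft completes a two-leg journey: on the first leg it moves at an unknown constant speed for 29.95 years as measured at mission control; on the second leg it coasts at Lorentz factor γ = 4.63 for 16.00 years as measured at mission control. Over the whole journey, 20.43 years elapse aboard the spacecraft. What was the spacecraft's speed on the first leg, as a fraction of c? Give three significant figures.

Leg 1: speed unknown; τ_1 = 29.95/γ_1.
Leg 2: γ = 4.63; τ_2 = 16.00/4.630 = 3.456 years.
Total proper time: τ_1 + 3.456 = 20.43, so τ_1 = 20.43 − 3.456 = 16.97 years.
γ_1 = 29.95/16.97 = 1.764; β = √(1 − 1/γ²) = √0.6788.

β = 0.824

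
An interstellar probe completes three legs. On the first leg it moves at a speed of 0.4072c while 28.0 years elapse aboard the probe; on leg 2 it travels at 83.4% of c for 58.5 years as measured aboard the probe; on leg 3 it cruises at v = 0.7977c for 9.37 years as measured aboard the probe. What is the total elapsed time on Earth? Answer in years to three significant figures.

Leg 1: γ = 1/√(1 − 0.4072²) = 1/√0.8342 = 1.095; Δt_1 = 1.095 × 28.0 = 30.66 years.
Leg 2: β = 0.834; γ = 1/√(1 − 0.834²) = 1/√0.3044 = 1.812; Δt_2 = 1.812 × 58.5 = 106.0 years.
Leg 3: γ = 1/√(1 − 0.7977²) = 1/√0.3637 = 1.658; Δt_3 = 1.658 × 9.37 = 15.54 years.
Total: 30.66 + 106.0 + 15.54 years.

Δt = 152 years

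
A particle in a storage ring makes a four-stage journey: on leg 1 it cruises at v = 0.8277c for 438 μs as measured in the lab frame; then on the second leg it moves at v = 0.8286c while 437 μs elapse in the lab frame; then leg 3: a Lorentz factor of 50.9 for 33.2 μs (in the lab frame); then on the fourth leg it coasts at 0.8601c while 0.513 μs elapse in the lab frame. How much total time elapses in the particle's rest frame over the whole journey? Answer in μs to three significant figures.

Leg 1: γ = 1/√(1 − 0.8277²) = 1/√0.3149 = 1.782; τ_1 = 438/1.782 = 245.8 μs.
Leg 2: γ = 1/√(1 − 0.8286²) = 1/√0.3134 = 1.786; τ_2 = 437/1.786 = 244.7 μs.
Leg 3: γ = 50.9; τ_3 = 33.2/50.90 = 0.6523 μs.
Leg 4: γ = 1/√(1 − 0.8601²) = 1/√0.2602 = 1.960; τ_4 = 0.513/1.960 = 0.2617 μs.
Total: 245.8 + 244.7 + 0.6523 + 0.2617 μs.

τ = 491 μs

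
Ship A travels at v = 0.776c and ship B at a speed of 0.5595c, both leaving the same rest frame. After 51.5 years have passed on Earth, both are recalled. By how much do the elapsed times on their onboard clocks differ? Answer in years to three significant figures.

|τ_A − τ_B| = 10.2 years

A: γ = 1/√(1 − 0.776²) = 1/√0.3978 = 1.585; τ_A = 51.5/1.585 = 32.48 years.
B: γ = 1/√(1 − 0.5595²) = 1/√0.6870 = 1.207; τ_B = 51.5/1.207 = 42.68 years.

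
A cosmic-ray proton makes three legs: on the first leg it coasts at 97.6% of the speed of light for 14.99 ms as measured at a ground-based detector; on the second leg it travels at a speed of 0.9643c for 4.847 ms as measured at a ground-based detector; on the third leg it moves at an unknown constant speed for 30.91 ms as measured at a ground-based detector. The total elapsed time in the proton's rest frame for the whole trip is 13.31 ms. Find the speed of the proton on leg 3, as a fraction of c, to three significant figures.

Leg 1: β = 0.976; γ = 1/√(1 − 0.976²) = 1/√0.04742 = 4.592; τ_1 = 14.99/4.592 = 3.264 ms.
Leg 2: γ = 1/√(1 − 0.9643²) = 1/√0.07013 = 3.776; τ_2 = 4.847/3.776 = 1.284 ms.
Leg 3: speed unknown; τ_3 = 30.91/γ_3.
Total proper time: 3.264 + 1.284 + τ_3 = 13.31, so τ_3 = 13.31 − 4.548 = 8.762 ms.
γ_3 = 30.91/8.762 = 3.528; β = √(1 − 1/γ²) = √0.9196.

β = 0.959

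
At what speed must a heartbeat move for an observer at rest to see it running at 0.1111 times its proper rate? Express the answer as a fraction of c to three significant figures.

β = 0.994

Rate ratio = 1/γ, so γ = 1/0.1111 = 9.001.
β = √(1 − 1/γ²) = √(1 − 0.1111²) = √0.9877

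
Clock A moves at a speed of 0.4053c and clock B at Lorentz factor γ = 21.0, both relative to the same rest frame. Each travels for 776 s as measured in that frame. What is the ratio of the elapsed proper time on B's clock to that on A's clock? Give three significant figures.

A: γ = 1/√(1 − 0.4053²) = 1/√0.8357 = 1.094. B: γ = 21.0.
τ_A/τ_B = γ_B/γ_A = 21.00/1.094 = 19.20, so τ_B/τ_A = 0.05209.

τ_B/τ_A = 0.0521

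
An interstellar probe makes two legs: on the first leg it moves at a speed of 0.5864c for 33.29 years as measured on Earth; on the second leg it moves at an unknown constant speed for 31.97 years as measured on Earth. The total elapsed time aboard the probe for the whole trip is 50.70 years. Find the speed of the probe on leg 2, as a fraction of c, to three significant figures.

β = 0.670

Leg 1: γ = 1/√(1 − 0.5864²) = 1/√0.6561 = 1.235; τ_1 = 33.29/1.235 = 26.97 years.
Leg 2: speed unknown; τ_2 = 31.97/γ_2.
Total proper time: 26.97 + τ_2 = 50.70, so τ_2 = 50.70 − 26.97 = 23.73 years.
γ_2 = 31.97/23.73 = 1.347; β = √(1 − 1/γ²) = √0.4488.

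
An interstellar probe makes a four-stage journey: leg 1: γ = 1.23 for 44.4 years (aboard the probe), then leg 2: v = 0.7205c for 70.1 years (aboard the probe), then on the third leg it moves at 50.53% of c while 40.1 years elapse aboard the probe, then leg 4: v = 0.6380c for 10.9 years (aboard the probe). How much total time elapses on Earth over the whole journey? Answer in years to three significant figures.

Δt = 216 years

Leg 1: γ = 1.23; Δt_1 = 1.230 × 44.4 = 54.61 years.
Leg 2: γ = 1/√(1 − 0.7205²) = 1/√0.4809 = 1.442; Δt_2 = 1.442 × 70.1 = 101.1 years.
Leg 3: β = 0.5053; γ = 1/√(1 − 0.5053²) = 1/√0.7447 = 1.159; Δt_3 = 1.159 × 40.1 = 46.47 years.
Leg 4: γ = 1/√(1 − 0.6380²) = 1/√0.5930 = 1.299; Δt_4 = 1.299 × 10.9 = 14.16 years.
Total: 54.61 + 101.1 + 46.47 + 14.16 years.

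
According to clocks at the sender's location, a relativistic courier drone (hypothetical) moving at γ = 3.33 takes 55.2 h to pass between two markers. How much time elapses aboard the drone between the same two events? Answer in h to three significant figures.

τ = 16.6 h

γ = 3.33
The interval measured at the sender's location is the dilated one; the clock aboard the drone measures the proper time τ = Δt/γ = 55.2/3.330 h.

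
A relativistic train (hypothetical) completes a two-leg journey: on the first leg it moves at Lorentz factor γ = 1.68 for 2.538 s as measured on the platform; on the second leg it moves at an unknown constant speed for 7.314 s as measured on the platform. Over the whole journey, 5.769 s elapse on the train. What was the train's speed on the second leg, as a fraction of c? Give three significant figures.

β = 0.813

Leg 1: γ = 1.68; τ_1 = 2.538/1.680 = 1.511 s.
Leg 2: speed unknown; τ_2 = 7.314/γ_2.
Total proper time: 1.511 + τ_2 = 5.769, so τ_2 = 5.769 − 1.511 = 4.258 s.
γ_2 = 7.314/4.258 = 1.718; β = √(1 − 1/γ²) = √0.6610.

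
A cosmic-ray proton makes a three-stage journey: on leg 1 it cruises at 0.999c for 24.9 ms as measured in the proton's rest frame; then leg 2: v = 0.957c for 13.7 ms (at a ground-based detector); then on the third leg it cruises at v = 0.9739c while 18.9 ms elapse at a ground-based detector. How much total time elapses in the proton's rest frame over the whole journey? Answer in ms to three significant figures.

Leg 1: 24.9 ms is already measured in the proton's rest frame.
Leg 2: γ = 1/√(1 − 0.957²) = 1/√0.08415 = 3.447; τ_2 = 13.7/3.447 = 3.974 ms.
Leg 3: γ = 1/√(1 − 0.9739²) = 1/√0.05152 = 4.406; τ_3 = 18.9/4.406 = 4.290 ms.
Total: 24.90 + 3.974 + 4.290 ms.

τ = 33.2 ms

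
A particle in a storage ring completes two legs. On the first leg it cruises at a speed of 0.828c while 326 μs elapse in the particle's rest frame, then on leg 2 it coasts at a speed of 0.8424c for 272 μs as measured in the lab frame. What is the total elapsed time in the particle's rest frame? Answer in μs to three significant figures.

Leg 1: 326 μs is already measured in the particle's rest frame.
Leg 2: γ = 1/√(1 − 0.8424²) = 1/√0.2904 = 1.856; τ_2 = 272/1.856 = 146.6 μs.
Total: 326.0 + 146.6 μs.

τ = 473 μs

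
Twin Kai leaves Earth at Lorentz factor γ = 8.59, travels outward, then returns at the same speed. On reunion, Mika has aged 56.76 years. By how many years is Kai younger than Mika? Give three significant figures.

Δt − τ = 50.2 years

γ = 8.59
Kai's elapsed proper time: τ = 56.76/8.590 = 6.608 years.
Age gap = Δt − τ = 56.76 − 6.608 years.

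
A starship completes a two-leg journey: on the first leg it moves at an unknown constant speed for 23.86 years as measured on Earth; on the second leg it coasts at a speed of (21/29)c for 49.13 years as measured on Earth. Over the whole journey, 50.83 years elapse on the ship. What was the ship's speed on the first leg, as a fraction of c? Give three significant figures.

β = 0.704

Leg 1: speed unknown; τ_1 = 23.86/γ_1.
Leg 2: γ = 1/√(1 − (21/29)²) = 29/20 = 1.450; τ_2 = 49.13/1.450 = 33.88 years.
Total proper time: τ_1 + 33.88 = 50.83, so τ_1 = 50.83 − 33.88 = 16.95 years.
γ_1 = 23.86/16.95 = 1.408; β = √(1 − 1/γ²) = √0.4955.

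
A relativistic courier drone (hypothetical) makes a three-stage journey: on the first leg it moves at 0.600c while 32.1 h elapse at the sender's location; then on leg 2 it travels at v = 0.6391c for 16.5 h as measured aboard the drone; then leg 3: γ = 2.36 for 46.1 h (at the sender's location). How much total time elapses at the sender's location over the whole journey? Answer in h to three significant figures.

Δt = 99.7 h

Leg 1: 32.1 h is already measured at the sender's location.
Leg 2: γ = 1/√(1 − 0.6391²) = 1/√0.5916 = 1.300; Δt_2 = 1.300 × 16.5 = 21.45 h.
Leg 3: 46.1 h is already measured at the sender's location.
Total: 32.10 + 21.45 + 46.10 h.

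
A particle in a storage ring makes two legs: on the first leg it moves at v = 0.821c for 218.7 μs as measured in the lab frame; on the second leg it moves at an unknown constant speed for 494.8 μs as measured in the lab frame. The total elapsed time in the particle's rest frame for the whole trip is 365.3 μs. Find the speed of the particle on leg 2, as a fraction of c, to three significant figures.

β = 0.874

Leg 1: γ = 1/√(1 − 0.821²) = 1/√0.3260 = 1.752; τ_1 = 218.7/1.752 = 124.9 μs.
Leg 2: speed unknown; τ_2 = 494.8/γ_2.
Total proper time: 124.9 + τ_2 = 365.3, so τ_2 = 365.3 − 124.9 = 240.4 μs.
γ_2 = 494.8/240.4 = 2.058; β = √(1 − 1/γ²) = √0.7639.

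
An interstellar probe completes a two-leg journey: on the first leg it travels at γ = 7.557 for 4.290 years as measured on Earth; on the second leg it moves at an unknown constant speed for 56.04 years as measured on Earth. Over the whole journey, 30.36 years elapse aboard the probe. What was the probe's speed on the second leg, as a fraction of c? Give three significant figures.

β = 0.847

Leg 1: γ = 7.557; τ_1 = 4.290/7.557 = 0.5677 years.
Leg 2: speed unknown; τ_2 = 56.04/γ_2.
Total proper time: 0.5677 + τ_2 = 30.36, so τ_2 = 30.36 − 0.5677 = 29.79 years.
γ_2 = 56.04/29.79 = 1.881; β = √(1 − 1/γ²) = √0.7174.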